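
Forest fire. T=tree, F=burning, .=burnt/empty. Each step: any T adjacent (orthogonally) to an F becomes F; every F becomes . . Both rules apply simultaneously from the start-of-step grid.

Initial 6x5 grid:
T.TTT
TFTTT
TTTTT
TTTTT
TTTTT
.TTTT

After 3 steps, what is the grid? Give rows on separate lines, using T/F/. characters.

Step 1: 3 trees catch fire, 1 burn out
  T.TTT
  F.FTT
  TFTTT
  TTTTT
  TTTTT
  .TTTT
Step 2: 6 trees catch fire, 3 burn out
  F.FTT
  ...FT
  F.FTT
  TFTTT
  TTTTT
  .TTTT
Step 3: 6 trees catch fire, 6 burn out
  ...FT
  ....F
  ...FT
  F.FTT
  TFTTT
  .TTTT

...FT
....F
...FT
F.FTT
TFTTT
.TTTT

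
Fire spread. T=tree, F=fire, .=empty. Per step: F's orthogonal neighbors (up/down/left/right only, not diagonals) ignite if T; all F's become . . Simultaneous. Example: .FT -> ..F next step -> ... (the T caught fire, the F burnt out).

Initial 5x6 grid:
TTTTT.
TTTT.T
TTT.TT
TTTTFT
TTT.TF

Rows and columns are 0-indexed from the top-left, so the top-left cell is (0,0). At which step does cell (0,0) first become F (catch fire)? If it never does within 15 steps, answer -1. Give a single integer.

Step 1: cell (0,0)='T' (+4 fires, +2 burnt)
Step 2: cell (0,0)='T' (+2 fires, +4 burnt)
Step 3: cell (0,0)='T' (+4 fires, +2 burnt)
Step 4: cell (0,0)='T' (+4 fires, +4 burnt)
Step 5: cell (0,0)='T' (+5 fires, +4 burnt)
Step 6: cell (0,0)='T' (+3 fires, +5 burnt)
Step 7: cell (0,0)='F' (+2 fires, +3 burnt)
  -> target ignites at step 7
Step 8: cell (0,0)='.' (+0 fires, +2 burnt)
  fire out at step 8

7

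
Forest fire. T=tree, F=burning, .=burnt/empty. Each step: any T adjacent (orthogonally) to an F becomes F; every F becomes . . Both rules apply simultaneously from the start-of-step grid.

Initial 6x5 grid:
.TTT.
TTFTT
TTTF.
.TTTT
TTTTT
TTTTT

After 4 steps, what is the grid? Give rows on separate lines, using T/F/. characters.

Step 1: 5 trees catch fire, 2 burn out
  .TFT.
  TF.FT
  TTF..
  .TTFT
  TTTTT
  TTTTT
Step 2: 8 trees catch fire, 5 burn out
  .F.F.
  F...F
  TF...
  .TF.F
  TTTFT
  TTTTT
Step 3: 5 trees catch fire, 8 burn out
  .....
  .....
  F....
  .F...
  TTF.F
  TTTFT
Step 4: 3 trees catch fire, 5 burn out
  .....
  .....
  .....
  .....
  TF...
  TTF.F

.....
.....
.....
.....
TF...
TTF.F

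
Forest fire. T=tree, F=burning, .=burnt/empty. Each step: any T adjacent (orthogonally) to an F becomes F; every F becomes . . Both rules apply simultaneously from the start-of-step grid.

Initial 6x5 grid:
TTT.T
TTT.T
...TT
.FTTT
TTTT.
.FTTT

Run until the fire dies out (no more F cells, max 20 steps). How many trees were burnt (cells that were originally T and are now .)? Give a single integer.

Answer: 14

Derivation:
Step 1: +3 fires, +2 burnt (F count now 3)
Step 2: +4 fires, +3 burnt (F count now 4)
Step 3: +4 fires, +4 burnt (F count now 4)
Step 4: +1 fires, +4 burnt (F count now 1)
Step 5: +1 fires, +1 burnt (F count now 1)
Step 6: +1 fires, +1 burnt (F count now 1)
Step 7: +0 fires, +1 burnt (F count now 0)
Fire out after step 7
Initially T: 20, now '.': 24
Total burnt (originally-T cells now '.'): 14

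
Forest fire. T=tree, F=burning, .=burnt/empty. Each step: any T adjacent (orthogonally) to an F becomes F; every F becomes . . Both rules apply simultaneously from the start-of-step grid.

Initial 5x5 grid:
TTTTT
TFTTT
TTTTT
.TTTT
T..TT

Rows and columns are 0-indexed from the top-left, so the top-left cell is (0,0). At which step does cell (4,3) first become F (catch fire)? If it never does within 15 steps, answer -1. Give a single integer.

Step 1: cell (4,3)='T' (+4 fires, +1 burnt)
Step 2: cell (4,3)='T' (+6 fires, +4 burnt)
Step 3: cell (4,3)='T' (+4 fires, +6 burnt)
Step 4: cell (4,3)='T' (+3 fires, +4 burnt)
Step 5: cell (4,3)='F' (+2 fires, +3 burnt)
  -> target ignites at step 5
Step 6: cell (4,3)='.' (+1 fires, +2 burnt)
Step 7: cell (4,3)='.' (+0 fires, +1 burnt)
  fire out at step 7

5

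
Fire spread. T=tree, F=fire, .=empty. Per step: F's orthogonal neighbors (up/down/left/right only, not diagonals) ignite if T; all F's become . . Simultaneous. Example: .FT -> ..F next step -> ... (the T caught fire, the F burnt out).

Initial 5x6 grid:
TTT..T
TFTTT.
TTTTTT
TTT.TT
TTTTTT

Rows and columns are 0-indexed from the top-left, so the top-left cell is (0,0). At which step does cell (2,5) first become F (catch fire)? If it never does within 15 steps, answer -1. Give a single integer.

Step 1: cell (2,5)='T' (+4 fires, +1 burnt)
Step 2: cell (2,5)='T' (+6 fires, +4 burnt)
Step 3: cell (2,5)='T' (+5 fires, +6 burnt)
Step 4: cell (2,5)='T' (+3 fires, +5 burnt)
Step 5: cell (2,5)='F' (+3 fires, +3 burnt)
  -> target ignites at step 5
Step 6: cell (2,5)='.' (+2 fires, +3 burnt)
Step 7: cell (2,5)='.' (+1 fires, +2 burnt)
Step 8: cell (2,5)='.' (+0 fires, +1 burnt)
  fire out at step 8

5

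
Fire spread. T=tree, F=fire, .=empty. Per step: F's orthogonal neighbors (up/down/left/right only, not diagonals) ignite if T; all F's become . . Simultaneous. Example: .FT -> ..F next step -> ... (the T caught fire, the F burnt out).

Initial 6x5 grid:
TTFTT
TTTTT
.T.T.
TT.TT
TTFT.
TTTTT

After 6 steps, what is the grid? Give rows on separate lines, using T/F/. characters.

Step 1: 6 trees catch fire, 2 burn out
  TF.FT
  TTFTT
  .T.T.
  TT.TT
  TF.F.
  TTFTT
Step 2: 9 trees catch fire, 6 burn out
  F...F
  TF.FT
  .T.T.
  TF.FT
  F....
  TF.FT
Step 3: 8 trees catch fire, 9 burn out
  .....
  F...F
  .F.F.
  F...F
  .....
  F...F
Step 4: 0 trees catch fire, 8 burn out
  .....
  .....
  .....
  .....
  .....
  .....
Step 5: 0 trees catch fire, 0 burn out
  .....
  .....
  .....
  .....
  .....
  .....
Step 6: 0 trees catch fire, 0 burn out
  .....
  .....
  .....
  .....
  .....
  .....

.....
.....
.....
.....
.....
.....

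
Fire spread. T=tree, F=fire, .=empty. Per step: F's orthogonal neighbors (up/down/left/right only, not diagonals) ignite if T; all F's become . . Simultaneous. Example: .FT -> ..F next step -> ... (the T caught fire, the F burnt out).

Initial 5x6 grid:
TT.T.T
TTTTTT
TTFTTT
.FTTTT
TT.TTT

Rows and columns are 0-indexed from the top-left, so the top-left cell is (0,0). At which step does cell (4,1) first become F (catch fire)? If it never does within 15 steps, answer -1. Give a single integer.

Step 1: cell (4,1)='F' (+5 fires, +2 burnt)
  -> target ignites at step 1
Step 2: cell (4,1)='.' (+6 fires, +5 burnt)
Step 3: cell (4,1)='.' (+7 fires, +6 burnt)
Step 4: cell (4,1)='.' (+4 fires, +7 burnt)
Step 5: cell (4,1)='.' (+2 fires, +4 burnt)
Step 6: cell (4,1)='.' (+0 fires, +2 burnt)
  fire out at step 6

1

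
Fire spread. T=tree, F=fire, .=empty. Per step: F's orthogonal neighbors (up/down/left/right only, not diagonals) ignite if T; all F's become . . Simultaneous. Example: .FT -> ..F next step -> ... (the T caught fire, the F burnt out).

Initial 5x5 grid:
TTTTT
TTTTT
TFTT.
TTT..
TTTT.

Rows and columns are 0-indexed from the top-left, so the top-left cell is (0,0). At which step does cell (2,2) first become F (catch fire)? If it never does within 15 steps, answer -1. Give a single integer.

Step 1: cell (2,2)='F' (+4 fires, +1 burnt)
  -> target ignites at step 1
Step 2: cell (2,2)='.' (+7 fires, +4 burnt)
Step 3: cell (2,2)='.' (+5 fires, +7 burnt)
Step 4: cell (2,2)='.' (+3 fires, +5 burnt)
Step 5: cell (2,2)='.' (+1 fires, +3 burnt)
Step 6: cell (2,2)='.' (+0 fires, +1 burnt)
  fire out at step 6

1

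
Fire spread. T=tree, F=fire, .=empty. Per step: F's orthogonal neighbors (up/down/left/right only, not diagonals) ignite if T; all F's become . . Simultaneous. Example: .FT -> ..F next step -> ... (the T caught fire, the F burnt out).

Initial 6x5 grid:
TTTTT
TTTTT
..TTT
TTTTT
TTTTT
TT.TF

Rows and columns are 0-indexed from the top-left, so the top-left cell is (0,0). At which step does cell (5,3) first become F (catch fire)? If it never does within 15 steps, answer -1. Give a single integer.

Step 1: cell (5,3)='F' (+2 fires, +1 burnt)
  -> target ignites at step 1
Step 2: cell (5,3)='.' (+2 fires, +2 burnt)
Step 3: cell (5,3)='.' (+3 fires, +2 burnt)
Step 4: cell (5,3)='.' (+4 fires, +3 burnt)
Step 5: cell (5,3)='.' (+6 fires, +4 burnt)
Step 6: cell (5,3)='.' (+4 fires, +6 burnt)
Step 7: cell (5,3)='.' (+2 fires, +4 burnt)
Step 8: cell (5,3)='.' (+2 fires, +2 burnt)
Step 9: cell (5,3)='.' (+1 fires, +2 burnt)
Step 10: cell (5,3)='.' (+0 fires, +1 burnt)
  fire out at step 10

1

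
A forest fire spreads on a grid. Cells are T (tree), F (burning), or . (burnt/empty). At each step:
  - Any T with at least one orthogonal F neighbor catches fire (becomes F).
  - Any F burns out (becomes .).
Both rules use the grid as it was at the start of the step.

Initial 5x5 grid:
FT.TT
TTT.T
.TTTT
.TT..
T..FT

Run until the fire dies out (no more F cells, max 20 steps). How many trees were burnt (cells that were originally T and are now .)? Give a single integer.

Step 1: +3 fires, +2 burnt (F count now 3)
Step 2: +1 fires, +3 burnt (F count now 1)
Step 3: +2 fires, +1 burnt (F count now 2)
Step 4: +2 fires, +2 burnt (F count now 2)
Step 5: +2 fires, +2 burnt (F count now 2)
Step 6: +1 fires, +2 burnt (F count now 1)
Step 7: +1 fires, +1 burnt (F count now 1)
Step 8: +1 fires, +1 burnt (F count now 1)
Step 9: +1 fires, +1 burnt (F count now 1)
Step 10: +0 fires, +1 burnt (F count now 0)
Fire out after step 10
Initially T: 15, now '.': 24
Total burnt (originally-T cells now '.'): 14

Answer: 14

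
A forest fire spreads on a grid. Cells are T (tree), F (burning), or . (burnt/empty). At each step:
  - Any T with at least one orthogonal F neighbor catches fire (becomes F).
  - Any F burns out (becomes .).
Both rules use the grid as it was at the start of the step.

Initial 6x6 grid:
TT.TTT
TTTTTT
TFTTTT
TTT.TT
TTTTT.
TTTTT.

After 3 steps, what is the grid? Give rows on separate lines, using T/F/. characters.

Step 1: 4 trees catch fire, 1 burn out
  TT.TTT
  TFTTTT
  F.FTTT
  TFT.TT
  TTTTT.
  TTTTT.
Step 2: 7 trees catch fire, 4 burn out
  TF.TTT
  F.FTTT
  ...FTT
  F.F.TT
  TFTTT.
  TTTTT.
Step 3: 6 trees catch fire, 7 burn out
  F..TTT
  ...FTT
  ....FT
  ....TT
  F.FTT.
  TFTTT.

F..TTT
...FTT
....FT
....TT
F.FTT.
TFTTT.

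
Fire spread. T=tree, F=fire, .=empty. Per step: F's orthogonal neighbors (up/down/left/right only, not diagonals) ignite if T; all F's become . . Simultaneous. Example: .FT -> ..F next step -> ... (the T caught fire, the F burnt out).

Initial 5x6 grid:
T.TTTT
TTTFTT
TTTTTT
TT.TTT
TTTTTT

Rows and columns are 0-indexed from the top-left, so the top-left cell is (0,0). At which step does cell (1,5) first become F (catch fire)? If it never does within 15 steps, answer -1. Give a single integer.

Step 1: cell (1,5)='T' (+4 fires, +1 burnt)
Step 2: cell (1,5)='F' (+7 fires, +4 burnt)
  -> target ignites at step 2
Step 3: cell (1,5)='.' (+6 fires, +7 burnt)
Step 4: cell (1,5)='.' (+6 fires, +6 burnt)
Step 5: cell (1,5)='.' (+3 fires, +6 burnt)
Step 6: cell (1,5)='.' (+1 fires, +3 burnt)
Step 7: cell (1,5)='.' (+0 fires, +1 burnt)
  fire out at step 7

2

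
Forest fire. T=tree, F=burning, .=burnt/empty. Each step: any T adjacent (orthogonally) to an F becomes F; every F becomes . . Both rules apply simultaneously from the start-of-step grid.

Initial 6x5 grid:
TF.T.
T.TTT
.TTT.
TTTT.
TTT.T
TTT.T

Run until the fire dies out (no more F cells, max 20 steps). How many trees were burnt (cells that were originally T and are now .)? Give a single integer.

Step 1: +1 fires, +1 burnt (F count now 1)
Step 2: +1 fires, +1 burnt (F count now 1)
Step 3: +0 fires, +1 burnt (F count now 0)
Fire out after step 3
Initially T: 21, now '.': 11
Total burnt (originally-T cells now '.'): 2

Answer: 2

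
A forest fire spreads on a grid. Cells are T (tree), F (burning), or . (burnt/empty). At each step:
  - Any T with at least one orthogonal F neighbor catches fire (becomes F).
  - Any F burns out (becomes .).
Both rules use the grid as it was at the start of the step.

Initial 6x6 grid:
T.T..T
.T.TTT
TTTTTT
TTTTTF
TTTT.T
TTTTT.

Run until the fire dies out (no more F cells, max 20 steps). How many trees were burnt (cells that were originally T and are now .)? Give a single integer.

Answer: 26

Derivation:
Step 1: +3 fires, +1 burnt (F count now 3)
Step 2: +3 fires, +3 burnt (F count now 3)
Step 3: +5 fires, +3 burnt (F count now 5)
Step 4: +5 fires, +5 burnt (F count now 5)
Step 5: +5 fires, +5 burnt (F count now 5)
Step 6: +4 fires, +5 burnt (F count now 4)
Step 7: +1 fires, +4 burnt (F count now 1)
Step 8: +0 fires, +1 burnt (F count now 0)
Fire out after step 8
Initially T: 28, now '.': 34
Total burnt (originally-T cells now '.'): 26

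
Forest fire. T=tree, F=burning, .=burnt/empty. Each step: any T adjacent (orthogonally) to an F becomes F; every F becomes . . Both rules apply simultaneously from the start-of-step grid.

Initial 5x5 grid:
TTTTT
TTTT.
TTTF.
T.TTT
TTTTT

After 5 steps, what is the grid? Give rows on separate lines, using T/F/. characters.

Step 1: 3 trees catch fire, 1 burn out
  TTTTT
  TTTF.
  TTF..
  T.TFT
  TTTTT
Step 2: 6 trees catch fire, 3 burn out
  TTTFT
  TTF..
  TF...
  T.F.F
  TTTFT
Step 3: 6 trees catch fire, 6 burn out
  TTF.F
  TF...
  F....
  T....
  TTF.F
Step 4: 4 trees catch fire, 6 burn out
  TF...
  F....
  .....
  F....
  TF...
Step 5: 2 trees catch fire, 4 burn out
  F....
  .....
  .....
  .....
  F....

F....
.....
.....
.....
F....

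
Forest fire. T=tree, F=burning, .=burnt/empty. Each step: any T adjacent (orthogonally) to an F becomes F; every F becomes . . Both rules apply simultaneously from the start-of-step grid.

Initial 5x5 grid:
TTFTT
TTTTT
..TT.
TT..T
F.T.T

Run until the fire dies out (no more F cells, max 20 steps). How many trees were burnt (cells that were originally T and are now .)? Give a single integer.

Step 1: +4 fires, +2 burnt (F count now 4)
Step 2: +6 fires, +4 burnt (F count now 6)
Step 3: +3 fires, +6 burnt (F count now 3)
Step 4: +0 fires, +3 burnt (F count now 0)
Fire out after step 4
Initially T: 16, now '.': 22
Total burnt (originally-T cells now '.'): 13

Answer: 13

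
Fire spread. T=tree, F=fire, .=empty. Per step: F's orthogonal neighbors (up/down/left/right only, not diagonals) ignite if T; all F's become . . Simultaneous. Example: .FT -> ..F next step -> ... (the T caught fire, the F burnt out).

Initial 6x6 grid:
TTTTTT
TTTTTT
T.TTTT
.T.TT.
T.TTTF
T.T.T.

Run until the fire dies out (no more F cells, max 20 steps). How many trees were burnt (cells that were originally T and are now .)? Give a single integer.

Step 1: +1 fires, +1 burnt (F count now 1)
Step 2: +3 fires, +1 burnt (F count now 3)
Step 3: +3 fires, +3 burnt (F count now 3)
Step 4: +4 fires, +3 burnt (F count now 4)
Step 5: +4 fires, +4 burnt (F count now 4)
Step 6: +3 fires, +4 burnt (F count now 3)
Step 7: +2 fires, +3 burnt (F count now 2)
Step 8: +2 fires, +2 burnt (F count now 2)
Step 9: +2 fires, +2 burnt (F count now 2)
Step 10: +0 fires, +2 burnt (F count now 0)
Fire out after step 10
Initially T: 27, now '.': 33
Total burnt (originally-T cells now '.'): 24

Answer: 24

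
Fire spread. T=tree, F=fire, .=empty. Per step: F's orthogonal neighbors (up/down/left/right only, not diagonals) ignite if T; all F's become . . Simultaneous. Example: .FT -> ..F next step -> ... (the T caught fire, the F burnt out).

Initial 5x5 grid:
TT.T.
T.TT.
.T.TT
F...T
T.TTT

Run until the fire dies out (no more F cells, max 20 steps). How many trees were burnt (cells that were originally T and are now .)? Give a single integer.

Answer: 1

Derivation:
Step 1: +1 fires, +1 burnt (F count now 1)
Step 2: +0 fires, +1 burnt (F count now 0)
Fire out after step 2
Initially T: 14, now '.': 12
Total burnt (originally-T cells now '.'): 1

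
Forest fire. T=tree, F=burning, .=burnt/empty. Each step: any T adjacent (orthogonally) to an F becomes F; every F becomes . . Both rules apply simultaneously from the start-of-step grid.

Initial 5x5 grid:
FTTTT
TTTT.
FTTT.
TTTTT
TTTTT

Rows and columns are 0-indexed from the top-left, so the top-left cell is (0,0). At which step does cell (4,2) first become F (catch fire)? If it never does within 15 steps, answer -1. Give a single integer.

Step 1: cell (4,2)='T' (+4 fires, +2 burnt)
Step 2: cell (4,2)='T' (+5 fires, +4 burnt)
Step 3: cell (4,2)='T' (+5 fires, +5 burnt)
Step 4: cell (4,2)='F' (+4 fires, +5 burnt)
  -> target ignites at step 4
Step 5: cell (4,2)='.' (+2 fires, +4 burnt)
Step 6: cell (4,2)='.' (+1 fires, +2 burnt)
Step 7: cell (4,2)='.' (+0 fires, +1 burnt)
  fire out at step 7

4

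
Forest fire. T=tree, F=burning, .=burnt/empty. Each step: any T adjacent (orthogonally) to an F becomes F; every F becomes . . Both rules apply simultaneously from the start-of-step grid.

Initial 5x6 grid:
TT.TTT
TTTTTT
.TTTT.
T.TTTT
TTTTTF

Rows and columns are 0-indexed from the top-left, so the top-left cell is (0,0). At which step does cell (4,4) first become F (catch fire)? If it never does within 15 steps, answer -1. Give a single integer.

Step 1: cell (4,4)='F' (+2 fires, +1 burnt)
  -> target ignites at step 1
Step 2: cell (4,4)='.' (+2 fires, +2 burnt)
Step 3: cell (4,4)='.' (+3 fires, +2 burnt)
Step 4: cell (4,4)='.' (+4 fires, +3 burnt)
Step 5: cell (4,4)='.' (+5 fires, +4 burnt)
Step 6: cell (4,4)='.' (+5 fires, +5 burnt)
Step 7: cell (4,4)='.' (+1 fires, +5 burnt)
Step 8: cell (4,4)='.' (+2 fires, +1 burnt)
Step 9: cell (4,4)='.' (+1 fires, +2 burnt)
Step 10: cell (4,4)='.' (+0 fires, +1 burnt)
  fire out at step 10

1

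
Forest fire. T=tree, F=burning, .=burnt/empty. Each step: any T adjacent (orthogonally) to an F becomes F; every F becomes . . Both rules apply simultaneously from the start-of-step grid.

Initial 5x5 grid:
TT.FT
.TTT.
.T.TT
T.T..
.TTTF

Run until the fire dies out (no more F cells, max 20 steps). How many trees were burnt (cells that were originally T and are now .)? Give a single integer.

Step 1: +3 fires, +2 burnt (F count now 3)
Step 2: +3 fires, +3 burnt (F count now 3)
Step 3: +4 fires, +3 burnt (F count now 4)
Step 4: +2 fires, +4 burnt (F count now 2)
Step 5: +1 fires, +2 burnt (F count now 1)
Step 6: +0 fires, +1 burnt (F count now 0)
Fire out after step 6
Initially T: 14, now '.': 24
Total burnt (originally-T cells now '.'): 13

Answer: 13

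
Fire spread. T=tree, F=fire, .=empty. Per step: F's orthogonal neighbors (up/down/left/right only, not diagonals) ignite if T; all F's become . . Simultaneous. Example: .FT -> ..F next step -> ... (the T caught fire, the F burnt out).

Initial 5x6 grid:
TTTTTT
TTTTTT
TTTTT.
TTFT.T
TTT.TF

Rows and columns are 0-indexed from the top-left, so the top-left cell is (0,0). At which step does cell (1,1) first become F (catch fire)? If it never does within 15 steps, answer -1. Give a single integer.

Step 1: cell (1,1)='T' (+6 fires, +2 burnt)
Step 2: cell (1,1)='T' (+5 fires, +6 burnt)
Step 3: cell (1,1)='F' (+6 fires, +5 burnt)
  -> target ignites at step 3
Step 4: cell (1,1)='.' (+4 fires, +6 burnt)
Step 5: cell (1,1)='.' (+3 fires, +4 burnt)
Step 6: cell (1,1)='.' (+1 fires, +3 burnt)
Step 7: cell (1,1)='.' (+0 fires, +1 burnt)
  fire out at step 7

3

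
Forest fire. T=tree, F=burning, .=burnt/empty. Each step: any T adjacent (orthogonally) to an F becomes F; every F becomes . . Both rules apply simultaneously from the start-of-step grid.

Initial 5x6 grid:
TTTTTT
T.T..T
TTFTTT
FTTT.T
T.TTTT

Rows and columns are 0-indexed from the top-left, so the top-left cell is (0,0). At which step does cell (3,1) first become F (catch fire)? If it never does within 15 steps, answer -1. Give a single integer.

Step 1: cell (3,1)='F' (+7 fires, +2 burnt)
  -> target ignites at step 1
Step 2: cell (3,1)='.' (+5 fires, +7 burnt)
Step 3: cell (3,1)='.' (+5 fires, +5 burnt)
Step 4: cell (3,1)='.' (+4 fires, +5 burnt)
Step 5: cell (3,1)='.' (+2 fires, +4 burnt)
Step 6: cell (3,1)='.' (+0 fires, +2 burnt)
  fire out at step 6

1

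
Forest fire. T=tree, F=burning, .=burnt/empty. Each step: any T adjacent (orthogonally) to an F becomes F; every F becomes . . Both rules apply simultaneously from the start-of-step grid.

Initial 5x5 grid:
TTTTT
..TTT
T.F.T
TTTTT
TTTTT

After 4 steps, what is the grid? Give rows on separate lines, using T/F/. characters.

Step 1: 2 trees catch fire, 1 burn out
  TTTTT
  ..FTT
  T...T
  TTFTT
  TTTTT
Step 2: 5 trees catch fire, 2 burn out
  TTFTT
  ...FT
  T...T
  TF.FT
  TTFTT
Step 3: 7 trees catch fire, 5 burn out
  TF.FT
  ....F
  T...T
  F...F
  TF.FT
Step 4: 6 trees catch fire, 7 burn out
  F...F
  .....
  F...F
  .....
  F...F

F...F
.....
F...F
.....
F...F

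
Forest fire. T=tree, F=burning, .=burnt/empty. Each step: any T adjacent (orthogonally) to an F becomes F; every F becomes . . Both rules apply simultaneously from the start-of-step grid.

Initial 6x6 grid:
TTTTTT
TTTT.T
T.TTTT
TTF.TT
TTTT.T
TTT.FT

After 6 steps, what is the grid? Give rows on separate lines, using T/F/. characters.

Step 1: 4 trees catch fire, 2 burn out
  TTTTTT
  TTTT.T
  T.FTTT
  TF..TT
  TTFT.T
  TTT..F
Step 2: 7 trees catch fire, 4 burn out
  TTTTTT
  TTFT.T
  T..FTT
  F...TT
  TF.F.F
  TTF...
Step 3: 8 trees catch fire, 7 burn out
  TTFTTT
  TF.F.T
  F...FT
  ....TF
  F.....
  TF....
Step 4: 6 trees catch fire, 8 burn out
  TF.FTT
  F....T
  .....F
  ....F.
  ......
  F.....
Step 5: 3 trees catch fire, 6 burn out
  F...FT
  .....F
  ......
  ......
  ......
  ......
Step 6: 1 trees catch fire, 3 burn out
  .....F
  ......
  ......
  ......
  ......
  ......

.....F
......
......
......
......
......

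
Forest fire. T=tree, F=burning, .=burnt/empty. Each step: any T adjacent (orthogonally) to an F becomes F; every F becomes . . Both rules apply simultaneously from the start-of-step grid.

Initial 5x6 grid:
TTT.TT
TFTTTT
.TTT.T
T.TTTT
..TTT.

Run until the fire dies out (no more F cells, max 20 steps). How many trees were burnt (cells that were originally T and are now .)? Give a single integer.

Step 1: +4 fires, +1 burnt (F count now 4)
Step 2: +4 fires, +4 burnt (F count now 4)
Step 3: +3 fires, +4 burnt (F count now 3)
Step 4: +4 fires, +3 burnt (F count now 4)
Step 5: +4 fires, +4 burnt (F count now 4)
Step 6: +2 fires, +4 burnt (F count now 2)
Step 7: +0 fires, +2 burnt (F count now 0)
Fire out after step 7
Initially T: 22, now '.': 29
Total burnt (originally-T cells now '.'): 21

Answer: 21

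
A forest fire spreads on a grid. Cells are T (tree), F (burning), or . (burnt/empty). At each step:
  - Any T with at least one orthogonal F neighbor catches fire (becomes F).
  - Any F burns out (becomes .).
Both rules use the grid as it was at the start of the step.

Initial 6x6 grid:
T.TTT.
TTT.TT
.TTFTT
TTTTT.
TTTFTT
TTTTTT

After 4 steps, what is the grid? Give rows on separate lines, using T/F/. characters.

Step 1: 6 trees catch fire, 2 burn out
  T.TTT.
  TTT.TT
  .TF.FT
  TTTFT.
  TTF.FT
  TTTFTT
Step 2: 10 trees catch fire, 6 burn out
  T.TTT.
  TTF.FT
  .F...F
  TTF.F.
  TF...F
  TTF.FT
Step 3: 8 trees catch fire, 10 burn out
  T.FTF.
  TF...F
  ......
  TF....
  F.....
  TF...F
Step 4: 4 trees catch fire, 8 burn out
  T..F..
  F.....
  ......
  F.....
  ......
  F.....

T..F..
F.....
......
F.....
......
F.....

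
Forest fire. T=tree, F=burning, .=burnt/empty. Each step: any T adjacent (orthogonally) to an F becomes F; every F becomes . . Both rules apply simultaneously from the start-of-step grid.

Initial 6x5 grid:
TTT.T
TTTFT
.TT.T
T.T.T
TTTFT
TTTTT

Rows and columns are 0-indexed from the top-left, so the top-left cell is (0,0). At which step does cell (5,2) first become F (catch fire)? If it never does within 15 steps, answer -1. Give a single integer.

Step 1: cell (5,2)='T' (+5 fires, +2 burnt)
Step 2: cell (5,2)='F' (+10 fires, +5 burnt)
  -> target ignites at step 2
Step 3: cell (5,2)='.' (+5 fires, +10 burnt)
Step 4: cell (5,2)='.' (+3 fires, +5 burnt)
Step 5: cell (5,2)='.' (+0 fires, +3 burnt)
  fire out at step 5

2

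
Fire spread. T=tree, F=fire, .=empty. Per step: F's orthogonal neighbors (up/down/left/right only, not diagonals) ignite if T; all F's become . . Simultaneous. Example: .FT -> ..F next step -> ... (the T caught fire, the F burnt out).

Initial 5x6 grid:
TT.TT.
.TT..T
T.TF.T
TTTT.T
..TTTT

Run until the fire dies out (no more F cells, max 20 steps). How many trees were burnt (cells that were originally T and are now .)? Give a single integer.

Answer: 17

Derivation:
Step 1: +2 fires, +1 burnt (F count now 2)
Step 2: +3 fires, +2 burnt (F count now 3)
Step 3: +4 fires, +3 burnt (F count now 4)
Step 4: +3 fires, +4 burnt (F count now 3)
Step 5: +3 fires, +3 burnt (F count now 3)
Step 6: +1 fires, +3 burnt (F count now 1)
Step 7: +1 fires, +1 burnt (F count now 1)
Step 8: +0 fires, +1 burnt (F count now 0)
Fire out after step 8
Initially T: 19, now '.': 28
Total burnt (originally-T cells now '.'): 17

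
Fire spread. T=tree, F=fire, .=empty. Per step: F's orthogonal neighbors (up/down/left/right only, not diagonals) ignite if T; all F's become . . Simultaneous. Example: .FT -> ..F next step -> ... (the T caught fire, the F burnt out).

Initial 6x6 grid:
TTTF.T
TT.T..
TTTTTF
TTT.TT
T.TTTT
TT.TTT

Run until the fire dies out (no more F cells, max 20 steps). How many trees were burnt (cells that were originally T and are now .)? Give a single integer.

Answer: 26

Derivation:
Step 1: +4 fires, +2 burnt (F count now 4)
Step 2: +4 fires, +4 burnt (F count now 4)
Step 3: +5 fires, +4 burnt (F count now 5)
Step 4: +5 fires, +5 burnt (F count now 5)
Step 5: +4 fires, +5 burnt (F count now 4)
Step 6: +1 fires, +4 burnt (F count now 1)
Step 7: +1 fires, +1 burnt (F count now 1)
Step 8: +1 fires, +1 burnt (F count now 1)
Step 9: +1 fires, +1 burnt (F count now 1)
Step 10: +0 fires, +1 burnt (F count now 0)
Fire out after step 10
Initially T: 27, now '.': 35
Total burnt (originally-T cells now '.'): 26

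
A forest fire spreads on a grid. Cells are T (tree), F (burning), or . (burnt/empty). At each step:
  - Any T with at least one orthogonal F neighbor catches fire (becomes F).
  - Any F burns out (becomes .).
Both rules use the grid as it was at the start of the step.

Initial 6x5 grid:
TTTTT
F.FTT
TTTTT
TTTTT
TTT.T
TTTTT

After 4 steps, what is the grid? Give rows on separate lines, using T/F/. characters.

Step 1: 5 trees catch fire, 2 burn out
  FTFTT
  ...FT
  FTFTT
  TTTTT
  TTT.T
  TTTTT
Step 2: 7 trees catch fire, 5 burn out
  .F.FT
  ....F
  .F.FT
  FTFTT
  TTT.T
  TTTTT
Step 3: 6 trees catch fire, 7 burn out
  ....F
  .....
  ....F
  .F.FT
  FTF.T
  TTTTT
Step 4: 4 trees catch fire, 6 burn out
  .....
  .....
  .....
  ....F
  .F..T
  FTFTT

.....
.....
.....
....F
.F..T
FTFTT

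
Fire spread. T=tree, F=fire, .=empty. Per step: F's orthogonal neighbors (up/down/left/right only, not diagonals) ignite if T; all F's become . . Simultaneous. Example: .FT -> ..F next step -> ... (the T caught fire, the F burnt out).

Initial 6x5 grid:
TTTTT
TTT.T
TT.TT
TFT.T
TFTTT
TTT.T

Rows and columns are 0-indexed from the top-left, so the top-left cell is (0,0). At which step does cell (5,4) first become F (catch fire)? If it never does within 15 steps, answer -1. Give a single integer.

Step 1: cell (5,4)='T' (+6 fires, +2 burnt)
Step 2: cell (5,4)='T' (+5 fires, +6 burnt)
Step 3: cell (5,4)='T' (+4 fires, +5 burnt)
Step 4: cell (5,4)='F' (+4 fires, +4 burnt)
  -> target ignites at step 4
Step 5: cell (5,4)='.' (+2 fires, +4 burnt)
Step 6: cell (5,4)='.' (+3 fires, +2 burnt)
Step 7: cell (5,4)='.' (+0 fires, +3 burnt)
  fire out at step 7

4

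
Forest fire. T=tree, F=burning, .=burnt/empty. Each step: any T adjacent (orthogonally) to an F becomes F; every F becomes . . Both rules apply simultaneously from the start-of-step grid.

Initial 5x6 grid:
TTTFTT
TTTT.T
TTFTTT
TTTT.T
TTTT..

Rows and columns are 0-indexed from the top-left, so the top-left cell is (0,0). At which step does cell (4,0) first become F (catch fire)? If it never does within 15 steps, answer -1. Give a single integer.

Step 1: cell (4,0)='T' (+7 fires, +2 burnt)
Step 2: cell (4,0)='T' (+8 fires, +7 burnt)
Step 3: cell (4,0)='T' (+7 fires, +8 burnt)
Step 4: cell (4,0)='F' (+2 fires, +7 burnt)
  -> target ignites at step 4
Step 5: cell (4,0)='.' (+0 fires, +2 burnt)
  fire out at step 5

4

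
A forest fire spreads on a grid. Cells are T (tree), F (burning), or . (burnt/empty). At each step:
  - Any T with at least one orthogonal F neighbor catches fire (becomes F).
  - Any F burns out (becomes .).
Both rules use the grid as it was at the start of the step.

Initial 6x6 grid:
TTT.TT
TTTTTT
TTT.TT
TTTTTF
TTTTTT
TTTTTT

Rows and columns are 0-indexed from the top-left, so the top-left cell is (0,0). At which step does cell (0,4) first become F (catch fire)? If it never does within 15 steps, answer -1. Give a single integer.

Step 1: cell (0,4)='T' (+3 fires, +1 burnt)
Step 2: cell (0,4)='T' (+5 fires, +3 burnt)
Step 3: cell (0,4)='T' (+5 fires, +5 burnt)
Step 4: cell (0,4)='F' (+6 fires, +5 burnt)
  -> target ignites at step 4
Step 5: cell (0,4)='.' (+5 fires, +6 burnt)
Step 6: cell (0,4)='.' (+5 fires, +5 burnt)
Step 7: cell (0,4)='.' (+3 fires, +5 burnt)
Step 8: cell (0,4)='.' (+1 fires, +3 burnt)
Step 9: cell (0,4)='.' (+0 fires, +1 burnt)
  fire out at step 9

4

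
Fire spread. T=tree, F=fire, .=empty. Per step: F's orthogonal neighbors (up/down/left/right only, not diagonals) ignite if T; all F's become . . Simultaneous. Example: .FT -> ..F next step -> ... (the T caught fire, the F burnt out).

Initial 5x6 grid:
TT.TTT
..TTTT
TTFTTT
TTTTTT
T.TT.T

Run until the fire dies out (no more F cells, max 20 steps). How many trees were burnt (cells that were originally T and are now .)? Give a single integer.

Step 1: +4 fires, +1 burnt (F count now 4)
Step 2: +6 fires, +4 burnt (F count now 6)
Step 3: +6 fires, +6 burnt (F count now 6)
Step 4: +4 fires, +6 burnt (F count now 4)
Step 5: +2 fires, +4 burnt (F count now 2)
Step 6: +0 fires, +2 burnt (F count now 0)
Fire out after step 6
Initially T: 24, now '.': 28
Total burnt (originally-T cells now '.'): 22

Answer: 22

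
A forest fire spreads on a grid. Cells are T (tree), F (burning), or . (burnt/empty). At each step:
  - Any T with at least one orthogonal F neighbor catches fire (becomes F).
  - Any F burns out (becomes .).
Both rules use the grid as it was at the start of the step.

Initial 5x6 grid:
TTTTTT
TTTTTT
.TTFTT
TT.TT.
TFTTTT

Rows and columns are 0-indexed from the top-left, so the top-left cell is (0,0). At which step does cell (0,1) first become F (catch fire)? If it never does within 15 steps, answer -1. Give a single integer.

Step 1: cell (0,1)='T' (+7 fires, +2 burnt)
Step 2: cell (0,1)='T' (+8 fires, +7 burnt)
Step 3: cell (0,1)='T' (+5 fires, +8 burnt)
Step 4: cell (0,1)='F' (+4 fires, +5 burnt)
  -> target ignites at step 4
Step 5: cell (0,1)='.' (+1 fires, +4 burnt)
Step 6: cell (0,1)='.' (+0 fires, +1 burnt)
  fire out at step 6

4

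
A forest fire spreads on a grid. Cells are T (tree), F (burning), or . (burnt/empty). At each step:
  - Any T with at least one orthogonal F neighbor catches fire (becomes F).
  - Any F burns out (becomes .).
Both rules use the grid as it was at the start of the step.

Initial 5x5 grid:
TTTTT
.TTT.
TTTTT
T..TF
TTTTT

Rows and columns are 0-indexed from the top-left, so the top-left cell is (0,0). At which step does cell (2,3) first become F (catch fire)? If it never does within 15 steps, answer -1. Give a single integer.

Step 1: cell (2,3)='T' (+3 fires, +1 burnt)
Step 2: cell (2,3)='F' (+2 fires, +3 burnt)
  -> target ignites at step 2
Step 3: cell (2,3)='.' (+3 fires, +2 burnt)
Step 4: cell (2,3)='.' (+4 fires, +3 burnt)
Step 5: cell (2,3)='.' (+5 fires, +4 burnt)
Step 6: cell (2,3)='.' (+2 fires, +5 burnt)
Step 7: cell (2,3)='.' (+1 fires, +2 burnt)
Step 8: cell (2,3)='.' (+0 fires, +1 burnt)
  fire out at step 8

2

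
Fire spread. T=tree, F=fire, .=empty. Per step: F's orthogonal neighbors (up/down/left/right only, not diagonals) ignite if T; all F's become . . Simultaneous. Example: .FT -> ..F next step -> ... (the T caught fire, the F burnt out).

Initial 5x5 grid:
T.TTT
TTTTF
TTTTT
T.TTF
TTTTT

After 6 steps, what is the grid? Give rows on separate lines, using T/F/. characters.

Step 1: 5 trees catch fire, 2 burn out
  T.TTF
  TTTF.
  TTTTF
  T.TF.
  TTTTF
Step 2: 5 trees catch fire, 5 burn out
  T.TF.
  TTF..
  TTTF.
  T.F..
  TTTF.
Step 3: 4 trees catch fire, 5 burn out
  T.F..
  TF...
  TTF..
  T....
  TTF..
Step 4: 3 trees catch fire, 4 burn out
  T....
  F....
  TF...
  T....
  TF...
Step 5: 3 trees catch fire, 3 burn out
  F....
  .....
  F....
  T....
  F....
Step 6: 1 trees catch fire, 3 burn out
  .....
  .....
  .....
  F....
  .....

.....
.....
.....
F....
.....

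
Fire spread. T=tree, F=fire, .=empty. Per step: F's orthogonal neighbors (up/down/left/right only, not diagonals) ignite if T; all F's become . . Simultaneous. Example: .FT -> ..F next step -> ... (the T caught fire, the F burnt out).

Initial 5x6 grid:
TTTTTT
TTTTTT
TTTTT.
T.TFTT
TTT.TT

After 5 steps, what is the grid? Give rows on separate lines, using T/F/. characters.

Step 1: 3 trees catch fire, 1 burn out
  TTTTTT
  TTTTTT
  TTTFT.
  T.F.FT
  TTT.TT
Step 2: 6 trees catch fire, 3 burn out
  TTTTTT
  TTTFTT
  TTF.F.
  T....F
  TTF.FT
Step 3: 6 trees catch fire, 6 burn out
  TTTFTT
  TTF.FT
  TF....
  T.....
  TF...F
Step 4: 6 trees catch fire, 6 burn out
  TTF.FT
  TF...F
  F.....
  T.....
  F.....
Step 5: 4 trees catch fire, 6 burn out
  TF...F
  F.....
  ......
  F.....
  ......

TF...F
F.....
......
F.....
......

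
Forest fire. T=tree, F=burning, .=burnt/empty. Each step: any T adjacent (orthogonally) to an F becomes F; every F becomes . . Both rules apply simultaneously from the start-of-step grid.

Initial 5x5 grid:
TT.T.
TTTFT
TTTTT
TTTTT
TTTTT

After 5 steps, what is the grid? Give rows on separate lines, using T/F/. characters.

Step 1: 4 trees catch fire, 1 burn out
  TT.F.
  TTF.F
  TTTFT
  TTTTT
  TTTTT
Step 2: 4 trees catch fire, 4 burn out
  TT...
  TF...
  TTF.F
  TTTFT
  TTTTT
Step 3: 6 trees catch fire, 4 burn out
  TF...
  F....
  TF...
  TTF.F
  TTTFT
Step 4: 5 trees catch fire, 6 burn out
  F....
  .....
  F....
  TF...
  TTF.F
Step 5: 2 trees catch fire, 5 burn out
  .....
  .....
  .....
  F....
  TF...

.....
.....
.....
F....
TF...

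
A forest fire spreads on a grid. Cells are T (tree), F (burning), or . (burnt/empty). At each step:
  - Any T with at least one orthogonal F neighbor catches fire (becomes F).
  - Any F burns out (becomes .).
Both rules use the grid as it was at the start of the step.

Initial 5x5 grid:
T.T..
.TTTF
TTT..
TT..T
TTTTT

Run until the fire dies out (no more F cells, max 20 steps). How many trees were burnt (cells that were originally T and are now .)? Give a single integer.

Step 1: +1 fires, +1 burnt (F count now 1)
Step 2: +1 fires, +1 burnt (F count now 1)
Step 3: +3 fires, +1 burnt (F count now 3)
Step 4: +1 fires, +3 burnt (F count now 1)
Step 5: +2 fires, +1 burnt (F count now 2)
Step 6: +2 fires, +2 burnt (F count now 2)
Step 7: +2 fires, +2 burnt (F count now 2)
Step 8: +1 fires, +2 burnt (F count now 1)
Step 9: +1 fires, +1 burnt (F count now 1)
Step 10: +1 fires, +1 burnt (F count now 1)
Step 11: +0 fires, +1 burnt (F count now 0)
Fire out after step 11
Initially T: 16, now '.': 24
Total burnt (originally-T cells now '.'): 15

Answer: 15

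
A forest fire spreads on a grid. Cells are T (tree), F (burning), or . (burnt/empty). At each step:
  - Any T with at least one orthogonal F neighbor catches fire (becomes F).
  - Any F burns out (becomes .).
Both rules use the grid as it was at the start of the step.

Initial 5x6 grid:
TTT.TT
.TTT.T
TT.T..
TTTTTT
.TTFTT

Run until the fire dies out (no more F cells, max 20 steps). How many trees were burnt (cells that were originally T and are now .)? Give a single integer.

Answer: 19

Derivation:
Step 1: +3 fires, +1 burnt (F count now 3)
Step 2: +5 fires, +3 burnt (F count now 5)
Step 3: +3 fires, +5 burnt (F count now 3)
Step 4: +3 fires, +3 burnt (F count now 3)
Step 5: +3 fires, +3 burnt (F count now 3)
Step 6: +1 fires, +3 burnt (F count now 1)
Step 7: +1 fires, +1 burnt (F count now 1)
Step 8: +0 fires, +1 burnt (F count now 0)
Fire out after step 8
Initially T: 22, now '.': 27
Total burnt (originally-T cells now '.'): 19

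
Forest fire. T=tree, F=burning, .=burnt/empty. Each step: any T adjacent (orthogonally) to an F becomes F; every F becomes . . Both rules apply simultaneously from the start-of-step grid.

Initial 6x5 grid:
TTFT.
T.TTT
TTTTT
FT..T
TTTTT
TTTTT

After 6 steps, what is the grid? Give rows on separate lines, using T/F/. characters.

Step 1: 6 trees catch fire, 2 burn out
  TF.F.
  T.FTT
  FTTTT
  .F..T
  FTTTT
  TTTTT
Step 2: 7 trees catch fire, 6 burn out
  F....
  F..FT
  .FFTT
  ....T
  .FTTT
  FTTTT
Step 3: 4 trees catch fire, 7 burn out
  .....
  ....F
  ...FT
  ....T
  ..FTT
  .FTTT
Step 4: 3 trees catch fire, 4 burn out
  .....
  .....
  ....F
  ....T
  ...FT
  ..FTT
Step 5: 3 trees catch fire, 3 burn out
  .....
  .....
  .....
  ....F
  ....F
  ...FT
Step 6: 1 trees catch fire, 3 burn out
  .....
  .....
  .....
  .....
  .....
  ....F

.....
.....
.....
.....
.....
....F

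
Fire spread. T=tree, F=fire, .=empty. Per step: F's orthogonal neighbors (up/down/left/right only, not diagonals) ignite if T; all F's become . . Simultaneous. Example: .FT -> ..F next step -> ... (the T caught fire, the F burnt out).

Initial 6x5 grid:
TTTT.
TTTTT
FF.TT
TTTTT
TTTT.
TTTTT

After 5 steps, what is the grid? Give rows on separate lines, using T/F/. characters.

Step 1: 4 trees catch fire, 2 burn out
  TTTT.
  FFTTT
  ...TT
  FFTTT
  TTTT.
  TTTTT
Step 2: 6 trees catch fire, 4 burn out
  FFTT.
  ..FTT
  ...TT
  ..FTT
  FFTT.
  TTTTT
Step 3: 6 trees catch fire, 6 burn out
  ..FT.
  ...FT
  ...TT
  ...FT
  ..FT.
  FFTTT
Step 4: 6 trees catch fire, 6 burn out
  ...F.
  ....F
  ...FT
  ....F
  ...F.
  ..FTT
Step 5: 2 trees catch fire, 6 burn out
  .....
  .....
  ....F
  .....
  .....
  ...FT

.....
.....
....F
.....
.....
...FT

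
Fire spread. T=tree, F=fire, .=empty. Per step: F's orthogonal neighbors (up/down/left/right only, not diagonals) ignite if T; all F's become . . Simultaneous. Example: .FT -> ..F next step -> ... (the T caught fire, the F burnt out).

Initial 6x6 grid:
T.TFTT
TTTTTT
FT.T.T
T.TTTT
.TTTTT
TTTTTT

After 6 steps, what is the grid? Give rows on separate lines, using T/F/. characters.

Step 1: 6 trees catch fire, 2 burn out
  T.F.FT
  FTTFTT
  .F.T.T
  F.TTTT
  .TTTTT
  TTTTTT
Step 2: 6 trees catch fire, 6 burn out
  F....F
  .FF.FT
  ...F.T
  ..TTTT
  .TTTTT
  TTTTTT
Step 3: 2 trees catch fire, 6 burn out
  ......
  .....F
  .....T
  ..TFTT
  .TTTTT
  TTTTTT
Step 4: 4 trees catch fire, 2 burn out
  ......
  ......
  .....F
  ..F.FT
  .TTFTT
  TTTTTT
Step 5: 4 trees catch fire, 4 burn out
  ......
  ......
  ......
  .....F
  .TF.FT
  TTTFTT
Step 6: 4 trees catch fire, 4 burn out
  ......
  ......
  ......
  ......
  .F...F
  TTF.FT

......
......
......
......
.F...F
TTF.FT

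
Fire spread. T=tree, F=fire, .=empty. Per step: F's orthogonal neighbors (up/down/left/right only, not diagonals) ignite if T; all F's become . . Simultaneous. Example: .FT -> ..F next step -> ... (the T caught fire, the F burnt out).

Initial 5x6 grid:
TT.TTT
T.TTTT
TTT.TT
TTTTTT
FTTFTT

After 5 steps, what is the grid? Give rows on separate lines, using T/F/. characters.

Step 1: 5 trees catch fire, 2 burn out
  TT.TTT
  T.TTTT
  TTT.TT
  FTTFTT
  .FF.FT
Step 2: 5 trees catch fire, 5 burn out
  TT.TTT
  T.TTTT
  FTT.TT
  .FF.FT
  .....F
Step 3: 5 trees catch fire, 5 burn out
  TT.TTT
  F.TTTT
  .FF.FT
  .....F
  ......
Step 4: 4 trees catch fire, 5 burn out
  FT.TTT
  ..FTFT
  .....F
  ......
  ......
Step 5: 4 trees catch fire, 4 burn out
  .F.TFT
  ...F.F
  ......
  ......
  ......

.F.TFT
...F.F
......
......
......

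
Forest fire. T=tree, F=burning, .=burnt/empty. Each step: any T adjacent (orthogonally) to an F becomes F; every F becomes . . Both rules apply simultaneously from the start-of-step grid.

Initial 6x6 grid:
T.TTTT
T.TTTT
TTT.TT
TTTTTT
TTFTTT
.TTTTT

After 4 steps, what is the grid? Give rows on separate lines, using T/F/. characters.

Step 1: 4 trees catch fire, 1 burn out
  T.TTTT
  T.TTTT
  TTT.TT
  TTFTTT
  TF.FTT
  .TFTTT
Step 2: 7 trees catch fire, 4 burn out
  T.TTTT
  T.TTTT
  TTF.TT
  TF.FTT
  F...FT
  .F.FTT
Step 3: 6 trees catch fire, 7 burn out
  T.TTTT
  T.FTTT
  TF..TT
  F...FT
  .....F
  ....FT
Step 4: 6 trees catch fire, 6 burn out
  T.FTTT
  T..FTT
  F...FT
  .....F
  ......
  .....F

T.FTTT
T..FTT
F...FT
.....F
......
.....F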